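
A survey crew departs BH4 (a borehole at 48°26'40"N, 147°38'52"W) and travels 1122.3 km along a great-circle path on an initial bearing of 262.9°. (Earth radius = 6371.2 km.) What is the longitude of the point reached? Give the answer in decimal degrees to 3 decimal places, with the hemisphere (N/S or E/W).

162.213°W

BH4: φ = +48.44444°, λ = -147.64778°
δ = d/R = 1122.3/6371.2 = 0.176152 rad
φ₂ = arcsin(sin φ₁ cos δ + cos φ₁ sin δ cos θ)
   = arcsin(0.74831·0.98453 + 0.66335·0.17524·-0.12360) = 46.25006°
λ₂ = λ₁ + atan2(sin θ sin δ cos φ₁, cos δ − sin φ₁ sin φ₂) = -162.21265°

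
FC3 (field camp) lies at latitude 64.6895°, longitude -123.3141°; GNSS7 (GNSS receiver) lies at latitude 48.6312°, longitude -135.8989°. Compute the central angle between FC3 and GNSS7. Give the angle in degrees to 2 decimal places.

17.41°

Δφ = -16.0583°,  Δλ = -12.5848°
a = sin²(Δφ/2) + cos φ₁ cos φ₂ sin²(Δλ/2) = 0.022904
c = 2·arcsin(√a) = 0.303848 rad = 17.4092°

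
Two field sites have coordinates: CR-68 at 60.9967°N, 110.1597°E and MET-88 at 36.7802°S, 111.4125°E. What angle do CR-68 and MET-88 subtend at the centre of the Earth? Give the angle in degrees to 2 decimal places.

Δφ = -97.7769°,  Δλ = 1.2528°
a = sin²(Δφ/2) + cos φ₁ cos φ₂ sin²(Δλ/2) = 0.567704
c = 2·arcsin(√a) = 1.706623 rad = 97.7823°

97.78°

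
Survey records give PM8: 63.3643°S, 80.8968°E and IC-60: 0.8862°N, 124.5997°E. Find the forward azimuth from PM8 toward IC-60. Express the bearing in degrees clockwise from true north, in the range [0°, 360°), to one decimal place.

Δλ = 43.7029°
y = sin Δλ · cos φ₂ = 0.690836
x = cos φ₁ sin φ₂ − sin φ₁ cos φ₂ cos Δλ = 0.653068
θ = atan2(y, x) = 46.6098° → 46.6098° (mod 360°)

46.6°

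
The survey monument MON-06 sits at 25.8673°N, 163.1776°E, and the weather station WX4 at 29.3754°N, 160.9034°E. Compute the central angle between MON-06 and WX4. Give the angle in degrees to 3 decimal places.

Δφ = 3.5081°,  Δλ = -2.2742°
a = sin²(Δφ/2) + cos φ₁ cos φ₂ sin²(Δλ/2) = 0.001246
c = 2·arcsin(√a) = 0.070604 rad = 4.0453°

4.045°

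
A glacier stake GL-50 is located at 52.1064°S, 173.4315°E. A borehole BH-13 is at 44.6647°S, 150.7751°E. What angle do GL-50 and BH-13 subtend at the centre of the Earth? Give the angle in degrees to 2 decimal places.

16.69°

Δφ = 7.4417°,  Δλ = -22.6564°
a = sin²(Δφ/2) + cos φ₁ cos φ₂ sin²(Δλ/2) = 0.021066
c = 2·arcsin(√a) = 0.291315 rad = 16.6911°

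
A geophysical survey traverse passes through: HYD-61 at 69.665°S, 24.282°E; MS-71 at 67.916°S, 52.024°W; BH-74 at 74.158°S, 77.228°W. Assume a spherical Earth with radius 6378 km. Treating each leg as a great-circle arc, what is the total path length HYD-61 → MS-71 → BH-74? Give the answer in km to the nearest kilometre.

HYD-61→MS-71: c = 0.451456 rad, d = 2879.39 km
MS-71→BH-74: c = 0.177430 rad, d = 1131.65 km
Total = 2879.39 + 1131.65 = 4011.03 km

4011 km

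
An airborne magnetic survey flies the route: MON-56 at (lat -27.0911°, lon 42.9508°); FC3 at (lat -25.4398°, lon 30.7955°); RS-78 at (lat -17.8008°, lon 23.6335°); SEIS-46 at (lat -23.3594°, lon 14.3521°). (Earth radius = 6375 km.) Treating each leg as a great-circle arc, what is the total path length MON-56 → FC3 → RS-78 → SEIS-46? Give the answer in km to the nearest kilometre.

3500 km

MON-56→FC3: c = 0.192336 rad, d = 1226.14 km
FC3→RS-78: c = 0.176770 rad, d = 1126.91 km
RS-78→SEIS-46: c = 0.179941 rad, d = 1147.12 km
Total = 1226.14 + 1126.91 + 1147.12 = 3500.18 km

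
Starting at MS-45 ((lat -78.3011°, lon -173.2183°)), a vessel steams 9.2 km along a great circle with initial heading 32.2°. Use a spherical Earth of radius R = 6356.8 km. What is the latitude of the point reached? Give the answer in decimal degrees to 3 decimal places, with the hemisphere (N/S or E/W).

78.231°S

δ = d/R = 9.2/6356.8 = 0.001447 rad
φ₂ = arcsin(sin φ₁ cos δ + cos φ₁ sin δ cos θ)
   = arcsin(-0.97923·1.00000 + 0.20277·0.00145·0.84619) = -78.23085°
λ₂ = λ₁ + atan2(sin θ sin δ cos φ₁, cos δ − sin φ₁ sin φ₂) = -173.00166°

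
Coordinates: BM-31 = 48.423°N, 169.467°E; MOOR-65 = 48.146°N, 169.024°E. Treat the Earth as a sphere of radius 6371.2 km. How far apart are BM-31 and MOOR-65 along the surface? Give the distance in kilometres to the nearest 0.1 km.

Δφ = -0.2770°,  Δλ = -0.4430°
a = sin²(Δφ/2) + cos φ₁ cos φ₂ sin²(Δλ/2) = 0.000012
c = 2·arcsin(√a) = 0.007060 rad = 0.4045°
d = R·c = 6371.2 × 0.007060 = 45.0 km

45.0 km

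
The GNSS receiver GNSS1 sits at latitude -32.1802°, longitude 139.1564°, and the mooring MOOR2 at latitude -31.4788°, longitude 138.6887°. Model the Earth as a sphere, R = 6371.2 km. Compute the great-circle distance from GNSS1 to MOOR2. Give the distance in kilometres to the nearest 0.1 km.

89.6 km

Δφ = 0.7014°,  Δλ = -0.4677°
a = sin²(Δφ/2) + cos φ₁ cos φ₂ sin²(Δλ/2) = 0.000049
c = 2·arcsin(√a) = 0.014070 rad = 0.8061°
d = R·c = 6371.2 × 0.014070 = 89.6 km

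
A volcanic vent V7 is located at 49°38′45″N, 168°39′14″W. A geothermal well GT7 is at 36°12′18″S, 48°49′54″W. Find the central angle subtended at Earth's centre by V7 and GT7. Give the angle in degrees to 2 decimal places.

V7: φ = +49.64583°, λ = -168.65389°
GT7: φ = -36.20500°, λ = -48.83167°
Δφ = -85.8508°,  Δλ = 119.8222°
a = sin²(Δφ/2) + cos φ₁ cos φ₂ sin²(Δλ/2) = 0.854982
c = 2·arcsin(√a) = 2.360244 rad = 135.2320°

135.23°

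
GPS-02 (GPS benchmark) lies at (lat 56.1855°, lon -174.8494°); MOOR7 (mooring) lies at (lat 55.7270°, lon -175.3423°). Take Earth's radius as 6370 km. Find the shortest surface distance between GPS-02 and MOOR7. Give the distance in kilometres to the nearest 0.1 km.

59.5 km

Δφ = -0.4585°,  Δλ = -0.4929°
a = sin²(Δφ/2) + cos φ₁ cos φ₂ sin²(Δλ/2) = 0.000022
c = 2·arcsin(√a) = 0.009340 rad = 0.5351°
d = R·c = 6370 × 0.009340 = 59.5 km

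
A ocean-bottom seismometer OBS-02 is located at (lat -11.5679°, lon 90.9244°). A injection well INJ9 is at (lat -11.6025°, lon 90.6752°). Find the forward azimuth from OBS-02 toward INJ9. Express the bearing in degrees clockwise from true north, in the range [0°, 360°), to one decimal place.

261.9°

Δλ = -0.2492°
y = sin Δλ · cos φ₂ = -0.004260
x = cos φ₁ sin φ₂ − sin φ₁ cos φ₂ cos Δλ = -0.000606
θ = atan2(y, x) = -98.0919° → 261.9081° (mod 360°)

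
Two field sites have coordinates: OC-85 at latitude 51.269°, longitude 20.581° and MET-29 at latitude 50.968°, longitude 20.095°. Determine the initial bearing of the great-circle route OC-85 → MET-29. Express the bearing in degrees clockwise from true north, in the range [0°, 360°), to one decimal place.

225.6°

Δλ = -0.4860°
y = sin Δλ · cos φ₂ = -0.005342
x = cos φ₁ sin φ₂ − sin φ₁ cos φ₂ cos Δλ = -0.005236
θ = atan2(y, x) = -134.4261° → 225.5739° (mod 360°)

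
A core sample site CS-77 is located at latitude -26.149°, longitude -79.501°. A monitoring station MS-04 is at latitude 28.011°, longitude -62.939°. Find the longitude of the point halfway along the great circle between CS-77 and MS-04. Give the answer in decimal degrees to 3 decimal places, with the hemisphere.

Bx = cos φ₂ cos Δλ = 0.846229,  By = cos φ₂ sin Δλ = 0.251661
φₘ = atan2(sin φ₁ + sin φ₂, √((cos φ₁ + Bx)² + By²)) = 0.94081°
λₘ = λ₁ + atan2(By, cos φ₁ + Bx) = -71.28929°

71.289°W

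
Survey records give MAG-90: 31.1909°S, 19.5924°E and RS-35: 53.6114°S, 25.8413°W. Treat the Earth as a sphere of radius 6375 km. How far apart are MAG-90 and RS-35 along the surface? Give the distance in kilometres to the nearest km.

Δφ = -22.4205°,  Δλ = -45.4337°
a = sin²(Δφ/2) + cos φ₁ cos φ₂ sin²(Δλ/2) = 0.113480
c = 2·arcsin(√a) = 0.687178 rad = 39.3724°
d = R·c = 6375 × 0.687178 = 4380.8 km

4381 km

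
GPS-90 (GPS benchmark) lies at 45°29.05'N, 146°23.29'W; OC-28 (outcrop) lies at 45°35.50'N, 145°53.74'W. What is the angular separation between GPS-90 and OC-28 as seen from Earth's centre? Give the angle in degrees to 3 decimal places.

0.361°

GPS-90: φ = +45.48417°, λ = -146.38817°
OC-28: φ = +45.59167°, λ = -145.89567°
Δφ = 0.1075°,  Δλ = 0.4925°
a = sin²(Δφ/2) + cos φ₁ cos φ₂ sin²(Δλ/2) = 0.000010
c = 2·arcsin(√a) = 0.006306 rad = 0.3613°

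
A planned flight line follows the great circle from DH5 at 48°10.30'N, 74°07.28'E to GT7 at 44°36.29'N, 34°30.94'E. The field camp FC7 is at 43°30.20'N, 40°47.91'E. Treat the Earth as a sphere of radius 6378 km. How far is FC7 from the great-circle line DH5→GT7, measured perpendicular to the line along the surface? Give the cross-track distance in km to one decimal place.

283.5 km

DH5: φ = +48.17167°, λ = +74.12133°
GT7: φ = +44.60483°, λ = +34.51567°
FC7: φ = +43.50333°, λ = +40.79850°
δ₁₃ = central angle DH5→FC7 = 0.409921 rad  (haversine)
θ₁₃ = bearing DH5→FC7 = 271.074°,  θ₁₂ = bearing DH5→GT7 = 277.477°
dₓₜ = R·arcsin(sin δ₁₃ · sin(θ₁₃ − θ₁₂)) = 6378·arcsin(0.39854·sin(-6.402°)) = -283.537 km
|dₓₜ| = 283.537 km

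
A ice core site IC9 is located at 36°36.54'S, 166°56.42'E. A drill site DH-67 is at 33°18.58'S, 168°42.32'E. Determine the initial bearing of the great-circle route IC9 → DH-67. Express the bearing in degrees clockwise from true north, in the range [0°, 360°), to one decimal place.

24.2°

IC9: φ = -36.60900°, λ = +166.94033°
DH-67: φ = -33.30967°, λ = +168.70533°
Δλ = 1.7650°
y = sin Δλ · cos φ₂ = 0.025740
x = cos φ₁ sin φ₂ − sin φ₁ cos φ₂ cos Δλ = 0.057316
θ = atan2(y, x) = 24.1845° → 24.1845° (mod 360°)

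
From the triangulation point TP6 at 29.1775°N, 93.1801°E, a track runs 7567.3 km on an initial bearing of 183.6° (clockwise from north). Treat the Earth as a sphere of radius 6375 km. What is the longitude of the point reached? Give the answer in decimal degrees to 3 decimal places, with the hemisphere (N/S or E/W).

88.901°E

δ = d/R = 7567.3/6375 = 1.187027 rad
φ₂ = arcsin(sin φ₁ cos δ + cos φ₁ sin δ cos θ)
   = arcsin(0.48752·0.37442 + 0.87311·0.92726·-0.99803) = -38.71675°
λ₂ = λ₁ + atan2(sin θ sin δ cos φ₁, cos δ − sin φ₁ sin φ₂) = 88.90063°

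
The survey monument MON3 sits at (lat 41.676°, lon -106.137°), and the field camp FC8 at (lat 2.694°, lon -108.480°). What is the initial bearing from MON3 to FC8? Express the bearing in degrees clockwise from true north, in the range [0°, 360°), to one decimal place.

183.7°

Δλ = -2.3430°
y = sin Δλ · cos φ₂ = -0.040836
x = cos φ₁ sin φ₂ − sin φ₁ cos φ₂ cos Δλ = -0.628521
θ = atan2(y, x) = -176.2826° → 183.7174° (mod 360°)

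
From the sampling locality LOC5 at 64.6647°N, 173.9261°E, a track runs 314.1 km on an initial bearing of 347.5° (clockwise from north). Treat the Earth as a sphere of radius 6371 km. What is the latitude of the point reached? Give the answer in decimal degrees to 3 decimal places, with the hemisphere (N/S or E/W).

67.415°N

δ = d/R = 314.1/6371 = 0.049302 rad
φ₂ = arcsin(sin φ₁ cos δ + cos φ₁ sin δ cos θ)
   = arcsin(0.90382·0.99878 + 0.42791·0.04928·0.97630) = 67.41478°
λ₂ = λ₁ + atan2(sin θ sin δ cos φ₁, cos δ − sin φ₁ sin φ₂) = 172.33461°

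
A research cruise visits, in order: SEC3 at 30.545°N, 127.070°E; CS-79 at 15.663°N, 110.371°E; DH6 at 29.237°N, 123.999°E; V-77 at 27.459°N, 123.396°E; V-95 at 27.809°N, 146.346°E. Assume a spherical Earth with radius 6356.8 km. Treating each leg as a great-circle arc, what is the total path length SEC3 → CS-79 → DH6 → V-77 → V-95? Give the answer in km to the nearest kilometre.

SEC3→CS-79: c = 0.372322 rad, d = 2366.77 km
CS-79→DH6: c = 0.322606 rad, d = 2050.74 km
DH6→V-77: c = 0.032385 rad, d = 205.86 km
V-77→V-95: c = 0.354396 rad, d = 2252.83 km
Total = 2366.77 + 2050.74 + 205.86 + 2252.83 = 6876.20 km

6876 km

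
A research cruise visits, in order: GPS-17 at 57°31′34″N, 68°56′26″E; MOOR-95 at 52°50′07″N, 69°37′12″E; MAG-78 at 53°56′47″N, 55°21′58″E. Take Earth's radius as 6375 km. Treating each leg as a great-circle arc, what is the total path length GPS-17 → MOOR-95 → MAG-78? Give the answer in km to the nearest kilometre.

1476 km

GPS-17: φ = +57.52611°, λ = +68.94056°
MOOR-95: φ = +52.83528°, λ = +69.62000°
MAG-78: φ = +53.94639°, λ = +55.36611°
GPS-17→MOOR-95: c = 0.082149 rad, d = 523.70 km
MOOR-95→MAG-78: c = 0.149362 rad, d = 952.18 km
Total = 523.70 + 952.18 = 1475.88 km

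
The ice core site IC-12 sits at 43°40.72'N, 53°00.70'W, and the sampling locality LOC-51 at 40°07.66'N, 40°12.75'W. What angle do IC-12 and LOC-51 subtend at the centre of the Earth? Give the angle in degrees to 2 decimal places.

10.15°

IC-12: φ = +43.67867°, λ = -53.01167°
LOC-51: φ = +40.12767°, λ = -40.21250°
Δφ = -3.5510°,  Δλ = 12.7992°
a = sin²(Δφ/2) + cos φ₁ cos φ₂ sin²(Δλ/2) = 0.007830
c = 2·arcsin(√a) = 0.177207 rad = 10.1532°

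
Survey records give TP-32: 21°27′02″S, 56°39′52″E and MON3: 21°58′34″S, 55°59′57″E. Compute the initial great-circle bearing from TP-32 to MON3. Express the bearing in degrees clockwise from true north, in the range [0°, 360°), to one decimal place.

TP-32: φ = -21.45056°, λ = +56.66444°
MON3: φ = -21.97611°, λ = +55.99917°
Δλ = -0.6653°
y = sin Δλ · cos φ₂ = -0.010767
x = cos φ₁ sin φ₂ − sin φ₁ cos φ₂ cos Δλ = -0.009195
θ = atan2(y, x) = -130.4976° → 229.5024° (mod 360°)

229.5°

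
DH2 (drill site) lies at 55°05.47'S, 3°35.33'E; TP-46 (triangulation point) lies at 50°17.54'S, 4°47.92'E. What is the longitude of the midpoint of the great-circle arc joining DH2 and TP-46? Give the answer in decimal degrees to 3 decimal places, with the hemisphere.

DH2: φ = -55.09117°, λ = +3.58883°
TP-46: φ = -50.29233°, λ = +4.79867°
Bx = cos φ₂ cos Δλ = 0.638728,  By = cos φ₂ sin Δλ = 0.013489
φₘ = atan2(sin φ₁ + sin φ₂, √((cos φ₁ + Bx)² + By²)) = -52.69328°
λₘ = λ₁ + atan2(By, cos φ₁ + Bx) = 4.22701°

4.227°E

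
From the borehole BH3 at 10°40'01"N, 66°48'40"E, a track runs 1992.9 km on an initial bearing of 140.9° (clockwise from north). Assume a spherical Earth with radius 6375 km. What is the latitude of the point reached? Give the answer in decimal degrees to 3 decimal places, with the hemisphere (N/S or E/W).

3.349°S

BH3: φ = +10.66694°, λ = +66.81111°
δ = d/R = 1992.9/6375 = 0.312612 rad
φ₂ = arcsin(sin φ₁ cos δ + cos φ₁ sin δ cos θ)
   = arcsin(0.18510·0.95153 + 0.98272·0.30754·-0.77605) = -3.34891°
λ₂ = λ₁ + atan2(sin θ sin δ cos φ₁, cos δ − sin φ₁ sin φ₂) = 78.01453°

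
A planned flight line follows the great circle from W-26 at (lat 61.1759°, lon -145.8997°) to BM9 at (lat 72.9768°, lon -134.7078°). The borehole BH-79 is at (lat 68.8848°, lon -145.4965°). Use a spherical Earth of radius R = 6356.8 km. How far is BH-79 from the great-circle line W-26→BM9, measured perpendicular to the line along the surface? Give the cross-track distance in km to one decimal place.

δ₁₃ = central angle W-26→BH-79 = 0.134578 rad  (haversine)
θ₁₃ = bearing W-26→BH-79 = 1.083°,  θ₁₂ = bearing W-26→BM9 = 15.183°
dₓₜ = R·arcsin(sin δ₁₃ · sin(θ₁₃ − θ₁₂)) = 6356.8·arcsin(0.13417·sin(-14.100°)) = -207.823 km
|dₓₜ| = 207.823 km

207.8 km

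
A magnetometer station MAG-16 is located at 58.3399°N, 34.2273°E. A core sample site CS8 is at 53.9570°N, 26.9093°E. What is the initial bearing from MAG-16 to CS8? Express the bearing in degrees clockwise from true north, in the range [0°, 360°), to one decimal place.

226.0°

Δλ = -7.3180°
y = sin Δλ · cos φ₂ = -0.074947
x = cos φ₁ sin φ₂ − sin φ₁ cos φ₂ cos Δλ = -0.072342
θ = atan2(y, x) = -133.9867° → 226.0133° (mod 360°)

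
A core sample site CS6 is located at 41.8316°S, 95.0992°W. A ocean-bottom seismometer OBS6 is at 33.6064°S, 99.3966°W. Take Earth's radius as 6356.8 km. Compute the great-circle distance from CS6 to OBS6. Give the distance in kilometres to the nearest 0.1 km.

987.1 km

Δφ = 8.2252°,  Δλ = -4.2974°
a = sin²(Δφ/2) + cos φ₁ cos φ₂ sin²(Δλ/2) = 0.006016
c = 2·arcsin(√a) = 0.155277 rad = 8.8967°
d = R·c = 6356.8 × 0.155277 = 987.1 km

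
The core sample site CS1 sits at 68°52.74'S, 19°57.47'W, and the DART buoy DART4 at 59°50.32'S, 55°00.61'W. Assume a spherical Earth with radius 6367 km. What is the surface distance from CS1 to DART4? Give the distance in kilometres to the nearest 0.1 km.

CS1: φ = -68.87900°, λ = -19.95783°
DART4: φ = -59.83867°, λ = -55.01017°
Δφ = 9.0403°,  Δλ = -35.0523°
a = sin²(Δφ/2) + cos φ₁ cos φ₂ sin²(Δλ/2) = 0.022629
c = 2·arcsin(√a) = 0.302008 rad = 17.3038°
d = R·c = 6367 × 0.302008 = 1922.9 km

1922.9 km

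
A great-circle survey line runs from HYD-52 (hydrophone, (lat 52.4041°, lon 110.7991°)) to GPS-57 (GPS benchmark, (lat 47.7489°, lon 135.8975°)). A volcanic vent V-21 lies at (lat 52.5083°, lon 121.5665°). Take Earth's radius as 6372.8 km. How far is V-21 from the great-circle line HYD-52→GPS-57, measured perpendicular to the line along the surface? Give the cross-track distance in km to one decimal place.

143.3 km

δ₁₃ = central angle HYD-52→V-21 = 0.114425 rad  (haversine)
θ₁₃ = bearing HYD-52→V-21 = 84.820°,  θ₁₂ = bearing HYD-52→GPS-57 = 96.175°
dₓₜ = R·arcsin(sin δ₁₃ · sin(θ₁₃ − θ₁₂)) = 6372.8·arcsin(0.11418·sin(-11.355°)) = -143.276 km
|dₓₜ| = 143.276 km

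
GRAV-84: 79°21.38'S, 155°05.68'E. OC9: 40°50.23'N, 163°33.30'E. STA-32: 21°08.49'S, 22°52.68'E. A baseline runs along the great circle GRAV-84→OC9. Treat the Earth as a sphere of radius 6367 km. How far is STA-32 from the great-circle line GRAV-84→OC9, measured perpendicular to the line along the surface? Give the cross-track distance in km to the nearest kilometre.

4073 km

GRAV-84: φ = -79.35633°, λ = +155.09467°
OC9: φ = +40.83717°, λ = +163.55500°
STA-32: φ = -21.14150°, λ = +22.87800°
δ₁₃ = central angle GRAV-84→STA-32 = 1.329755 rad  (haversine)
θ₁₃ = bearing GRAV-84→STA-32 = 225.343°,  θ₁₂ = bearing GRAV-84→OC9 = 7.407°
dₓₜ = R·arcsin(sin δ₁₃ · sin(θ₁₃ − θ₁₂)) = 6367·arcsin(0.97109·sin(217.936°)) = -4073.387 km
|dₓₜ| = 4073.387 km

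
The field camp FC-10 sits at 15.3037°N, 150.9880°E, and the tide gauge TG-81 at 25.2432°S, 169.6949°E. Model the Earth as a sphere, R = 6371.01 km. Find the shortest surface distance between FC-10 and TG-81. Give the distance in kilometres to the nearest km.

Δφ = -40.5469°,  Δλ = 18.7069°
a = sin²(Δφ/2) + cos φ₁ cos φ₂ sin²(Δλ/2) = 0.143108
c = 2·arcsin(√a) = 0.775909 rad = 44.4563°
d = R·c = 6371.01 × 0.775909 = 4943.3 km

4943 km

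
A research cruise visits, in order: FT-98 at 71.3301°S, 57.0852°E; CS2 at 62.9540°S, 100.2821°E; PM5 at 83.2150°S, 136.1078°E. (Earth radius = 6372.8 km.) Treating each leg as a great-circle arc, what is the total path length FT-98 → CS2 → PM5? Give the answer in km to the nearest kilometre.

FT-98→CS2: c = 0.317920 rad, d = 2026.04 km
CS2→PM5: c = 0.381893 rad, d = 2433.73 km
Total = 2026.04 + 2433.73 = 4459.76 km

4460 km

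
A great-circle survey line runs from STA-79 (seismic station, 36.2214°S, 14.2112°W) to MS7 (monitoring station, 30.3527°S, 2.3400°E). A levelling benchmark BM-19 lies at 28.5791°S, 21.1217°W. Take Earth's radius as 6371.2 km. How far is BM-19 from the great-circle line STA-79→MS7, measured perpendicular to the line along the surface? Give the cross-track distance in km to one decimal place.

996.8 km

δ₁₃ = central angle STA-79→BM-19 = 0.167702 rad  (haversine)
θ₁₃ = bearing STA-79→BM-19 = 320.728°,  θ₁₂ = bearing STA-79→MS7 = 71.737°
dₓₜ = R·arcsin(sin δ₁₃ · sin(θ₁₃ − θ₁₂)) = 6371.2·arcsin(0.16692·sin(248.991°)) = -996.825 km
|dₓₜ| = 996.825 km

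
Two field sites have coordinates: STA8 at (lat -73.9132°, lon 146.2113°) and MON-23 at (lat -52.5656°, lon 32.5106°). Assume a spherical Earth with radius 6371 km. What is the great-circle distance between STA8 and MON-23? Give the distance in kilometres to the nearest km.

Δφ = 21.3476°,  Δλ = -113.7007°
a = sin²(Δφ/2) + cos φ₁ cos φ₂ sin²(Δλ/2) = 0.152373
c = 2·arcsin(√a) = 0.802022 rad = 45.9525°
d = R·c = 6371 × 0.802022 = 5109.7 km

5110 km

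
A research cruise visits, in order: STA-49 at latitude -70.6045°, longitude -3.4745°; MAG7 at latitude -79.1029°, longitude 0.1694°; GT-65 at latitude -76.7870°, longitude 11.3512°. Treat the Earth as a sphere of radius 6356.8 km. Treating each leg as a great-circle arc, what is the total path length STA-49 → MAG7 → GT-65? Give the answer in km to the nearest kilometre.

STA-49→MAG7: c = 0.149181 rad, d = 948.32 km
MAG7→GT-65: c = 0.057228 rad, d = 363.78 km
Total = 948.32 + 363.78 = 1312.10 km

1312 km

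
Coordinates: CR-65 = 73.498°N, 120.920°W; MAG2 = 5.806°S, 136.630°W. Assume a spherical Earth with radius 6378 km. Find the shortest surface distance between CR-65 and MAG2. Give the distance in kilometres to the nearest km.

Δφ = -79.3040°,  Δλ = -15.7100°
a = sin²(Δφ/2) + cos φ₁ cos φ₂ sin²(Δλ/2) = 0.412479
c = 2·arcsin(√a) = 1.394848 rad = 79.9189°
d = R·c = 6378 × 1.394848 = 8896.3 km

8896 km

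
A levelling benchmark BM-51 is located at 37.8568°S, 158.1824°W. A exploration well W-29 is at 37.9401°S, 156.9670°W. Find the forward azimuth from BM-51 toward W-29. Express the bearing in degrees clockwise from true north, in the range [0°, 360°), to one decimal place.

Δλ = 1.2154°
y = sin Δλ · cos φ₂ = 0.016728
x = cos φ₁ sin φ₂ − sin φ₁ cos φ₂ cos Δλ = -0.001563
θ = atan2(y, x) = 95.3371° → 95.3371° (mod 360°)

95.3°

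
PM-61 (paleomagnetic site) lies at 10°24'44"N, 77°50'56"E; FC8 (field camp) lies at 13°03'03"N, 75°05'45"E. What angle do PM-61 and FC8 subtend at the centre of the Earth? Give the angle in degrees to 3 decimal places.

3.772°

PM-61: φ = +10.41222°, λ = +77.84889°
FC8: φ = +13.05083°, λ = +75.09583°
Δφ = 2.6386°,  Δλ = -2.7531°
a = sin²(Δφ/2) + cos φ₁ cos φ₂ sin²(Δλ/2) = 0.001083
c = 2·arcsin(√a) = 0.065831 rad = 3.7718°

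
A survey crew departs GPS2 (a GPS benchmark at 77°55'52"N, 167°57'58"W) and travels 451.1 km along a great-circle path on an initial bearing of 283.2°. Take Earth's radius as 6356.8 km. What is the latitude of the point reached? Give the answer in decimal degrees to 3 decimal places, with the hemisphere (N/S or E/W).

78.187°N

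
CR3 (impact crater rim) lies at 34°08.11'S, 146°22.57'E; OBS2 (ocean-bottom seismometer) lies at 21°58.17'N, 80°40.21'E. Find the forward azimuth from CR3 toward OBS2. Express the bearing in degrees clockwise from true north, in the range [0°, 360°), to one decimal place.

CR3: φ = -34.13517°, λ = +146.37617°
OBS2: φ = +21.96950°, λ = +80.67017°
Δλ = -65.7060°
y = sin Δλ · cos φ₂ = -0.845260
x = cos φ₁ sin φ₂ − sin φ₁ cos φ₂ cos Δλ = 0.523761
θ = atan2(y, x) = -58.2158° → 301.7842° (mod 360°)

301.8°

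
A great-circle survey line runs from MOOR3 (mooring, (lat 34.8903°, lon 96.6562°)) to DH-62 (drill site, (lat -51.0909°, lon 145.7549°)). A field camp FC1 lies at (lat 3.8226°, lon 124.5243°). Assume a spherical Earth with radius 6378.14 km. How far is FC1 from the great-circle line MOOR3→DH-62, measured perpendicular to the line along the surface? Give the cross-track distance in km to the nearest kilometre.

δ₁₃ = central angle MOOR3→FC1 = 0.704953 rad  (haversine)
θ₁₃ = bearing MOOR3→FC1 = 133.966°,  θ₁₂ = bearing MOOR3→DH-62 = 151.477°
dₓₜ = R·arcsin(sin δ₁₃ · sin(θ₁₃ − θ₁₂)) = 6378.14·arcsin(0.64800·sin(-17.511°)) = -1251.588 km
|dₓₜ| = 1251.588 km

1252 km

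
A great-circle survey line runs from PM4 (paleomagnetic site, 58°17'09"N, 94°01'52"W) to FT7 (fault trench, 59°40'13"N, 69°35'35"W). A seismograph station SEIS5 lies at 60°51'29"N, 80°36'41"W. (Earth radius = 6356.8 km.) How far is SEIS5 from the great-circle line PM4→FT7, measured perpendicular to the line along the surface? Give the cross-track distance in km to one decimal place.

135.8 km

PM4: φ = +58.28583°, λ = -94.03111°
FT7: φ = +59.67028°, λ = -69.59306°
SEIS5: φ = +60.85806°, λ = -80.61139°
δ₁₃ = central angle PM4→SEIS5 = 0.126553 rad  (haversine)
θ₁₃ = bearing PM4→SEIS5 = 63.565°,  θ₁₂ = bearing PM4→FT7 = 73.308°
dₓₜ = R·arcsin(sin δ₁₃ · sin(θ₁₃ − θ₁₂)) = 6356.8·arcsin(0.12622·sin(-9.743°)) = -135.786 km
|dₓₜ| = 135.786 km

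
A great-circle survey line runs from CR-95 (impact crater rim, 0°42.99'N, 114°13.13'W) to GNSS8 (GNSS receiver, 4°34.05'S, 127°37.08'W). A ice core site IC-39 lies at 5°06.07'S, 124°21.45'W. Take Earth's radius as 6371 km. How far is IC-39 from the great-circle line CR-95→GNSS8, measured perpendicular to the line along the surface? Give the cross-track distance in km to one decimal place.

186.7 km

CR-95: φ = +0.71650°, λ = -114.21883°
GNSS8: φ = -4.56750°, λ = -127.61800°
IC-39: φ = -5.10117°, λ = -124.35750°
δ₁₃ = central angle CR-95→IC-39 = 0.203836 rad  (haversine)
θ₁₃ = bearing CR-95→IC-39 = 240.015°,  θ₁₂ = bearing CR-95→GNSS8 = 248.337°
dₓₜ = R·arcsin(sin δ₁₃ · sin(θ₁₃ − θ₁₂)) = 6371·arcsin(0.20243·sin(-8.322°)) = -186.688 km
|dₓₜ| = 186.688 km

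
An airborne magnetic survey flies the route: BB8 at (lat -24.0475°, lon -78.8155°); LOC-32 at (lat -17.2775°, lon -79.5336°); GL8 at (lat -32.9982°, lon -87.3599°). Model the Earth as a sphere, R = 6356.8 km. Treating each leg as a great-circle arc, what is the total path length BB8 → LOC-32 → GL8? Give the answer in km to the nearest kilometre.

BB8→LOC-32: c = 0.118738 rad, d = 754.80 km
LOC-32→GL8: c = 0.300683 rad, d = 1911.38 km
Total = 754.80 + 1911.38 = 2666.18 km

2666 km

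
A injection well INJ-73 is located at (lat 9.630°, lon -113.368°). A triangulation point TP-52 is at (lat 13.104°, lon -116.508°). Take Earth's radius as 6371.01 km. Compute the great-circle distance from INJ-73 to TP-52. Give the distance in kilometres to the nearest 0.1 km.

516.1 km

Δφ = 3.4740°,  Δλ = -3.1400°
a = sin²(Δφ/2) + cos φ₁ cos φ₂ sin²(Δλ/2) = 0.001640
c = 2·arcsin(√a) = 0.081006 rad = 4.6413°
d = R·c = 6371.01 × 0.081006 = 516.1 km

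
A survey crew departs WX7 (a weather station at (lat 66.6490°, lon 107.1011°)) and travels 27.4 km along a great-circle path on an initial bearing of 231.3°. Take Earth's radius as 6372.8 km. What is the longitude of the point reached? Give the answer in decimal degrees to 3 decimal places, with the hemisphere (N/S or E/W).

106.619°E

δ = d/R = 27.4/6372.8 = 0.004300 rad
φ₂ = arcsin(sin φ₁ cos δ + cos φ₁ sin δ cos θ)
   = arcsin(0.91809·0.99999 + 0.39636·0.00430·-0.62524) = 66.49423°
λ₂ = λ₁ + atan2(sin θ sin δ cos φ₁, cos δ − sin φ₁ sin φ₂) = 106.61906°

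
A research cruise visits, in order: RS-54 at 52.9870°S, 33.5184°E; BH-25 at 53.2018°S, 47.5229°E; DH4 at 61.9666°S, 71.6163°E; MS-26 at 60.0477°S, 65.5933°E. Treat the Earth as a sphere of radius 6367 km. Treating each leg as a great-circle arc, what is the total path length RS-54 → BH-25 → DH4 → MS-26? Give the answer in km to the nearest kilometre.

3040 km

RS-54→BH-25: c = 0.146590 rad, d = 933.34 km
BH-25→DH4: c = 0.269904 rad, d = 1718.48 km
DH4→MS-26: c = 0.060937 rad, d = 387.99 km
Total = 933.34 + 1718.48 + 387.99 = 3039.81 km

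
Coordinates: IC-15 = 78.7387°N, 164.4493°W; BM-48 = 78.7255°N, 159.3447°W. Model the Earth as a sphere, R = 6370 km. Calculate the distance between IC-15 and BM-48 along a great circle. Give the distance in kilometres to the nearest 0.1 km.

110.9 km

Δφ = -0.0132°,  Δλ = 5.1046°
a = sin²(Δφ/2) + cos φ₁ cos φ₂ sin²(Δλ/2) = 0.000076
c = 2·arcsin(√a) = 0.017404 rad = 0.9972°
d = R·c = 6370 × 0.017404 = 110.9 km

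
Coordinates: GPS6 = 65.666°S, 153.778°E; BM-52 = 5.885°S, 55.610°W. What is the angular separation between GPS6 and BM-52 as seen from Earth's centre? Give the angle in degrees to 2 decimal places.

105.29°

Δφ = 59.7810°,  Δλ = 150.6120°
a = sin²(Δφ/2) + cos φ₁ cos φ₂ sin²(Δλ/2) = 0.631858
c = 2·arcsin(√a) = 1.837668 rad = 105.2906°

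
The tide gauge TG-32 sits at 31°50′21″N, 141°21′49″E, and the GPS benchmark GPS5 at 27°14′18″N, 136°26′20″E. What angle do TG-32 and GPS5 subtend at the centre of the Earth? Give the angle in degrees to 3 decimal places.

TG-32: φ = +31.83917°, λ = +141.36361°
GPS5: φ = +27.23833°, λ = +136.43889°
Δφ = -4.6008°,  Δλ = -4.9247°
a = sin²(Δφ/2) + cos φ₁ cos φ₂ sin²(Δλ/2) = 0.003005
c = 2·arcsin(√a) = 0.109697 rad = 6.2852°

6.285°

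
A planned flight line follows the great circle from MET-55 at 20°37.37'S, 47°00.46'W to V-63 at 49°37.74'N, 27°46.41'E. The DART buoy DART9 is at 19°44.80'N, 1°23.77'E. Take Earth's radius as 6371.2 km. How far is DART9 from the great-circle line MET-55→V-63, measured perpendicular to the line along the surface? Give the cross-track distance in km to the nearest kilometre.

MET-55: φ = -20.62283°, λ = -47.00767°
V-63: φ = +49.62900°, λ = +27.77350°
DART9: φ = +19.74667°, λ = +1.39617°
δ₁₃ = central angle MET-55→DART9 = 1.086261 rad  (haversine)
θ₁₃ = bearing MET-55→DART9 = 52.696°,  θ₁₂ = bearing MET-55→V-63 = 38.960°
dₓₜ = R·arcsin(sin δ₁₃ · sin(θ₁₃ − θ₁₂)) = 6371.2·arcsin(0.88489·sin(13.735°)) = 1348.693 km
|dₓₜ| = 1348.693 km

1349 km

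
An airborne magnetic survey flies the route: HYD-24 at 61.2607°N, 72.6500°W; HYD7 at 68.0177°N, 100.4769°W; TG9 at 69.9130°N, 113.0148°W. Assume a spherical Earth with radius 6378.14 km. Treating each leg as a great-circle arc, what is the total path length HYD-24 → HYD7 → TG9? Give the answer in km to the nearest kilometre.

HYD-24→HYD7: c = 0.236170 rad, d = 1506.33 km
HYD7→TG9: c = 0.085030 rad, d = 542.33 km
Total = 1506.33 + 542.33 = 2048.66 km

2049 km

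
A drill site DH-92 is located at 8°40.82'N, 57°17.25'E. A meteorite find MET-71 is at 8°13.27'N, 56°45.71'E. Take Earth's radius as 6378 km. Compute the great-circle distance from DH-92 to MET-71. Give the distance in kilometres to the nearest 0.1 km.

77.2 km

DH-92: φ = +8.68033°, λ = +57.28750°
MET-71: φ = +8.22117°, λ = +56.76183°
Δφ = -0.4592°,  Δλ = -0.5257°
a = sin²(Δφ/2) + cos φ₁ cos φ₂ sin²(Δλ/2) = 0.000037
c = 2·arcsin(√a) = 0.012107 rad = 0.6937°
d = R·c = 6378 × 0.012107 = 77.2 km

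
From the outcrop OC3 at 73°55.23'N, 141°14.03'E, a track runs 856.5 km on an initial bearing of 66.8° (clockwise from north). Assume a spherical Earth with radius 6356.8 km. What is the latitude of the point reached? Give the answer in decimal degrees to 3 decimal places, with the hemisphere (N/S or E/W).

OC3: φ = +73.92050°, λ = +141.23383°
δ = d/R = 856.5/6356.8 = 0.134738 rad
φ₂ = arcsin(sin φ₁ cos δ + cos φ₁ sin δ cos θ)
   = arcsin(0.96088·0.99094 + 0.27697·0.13433·0.39394) = 75.20066°
λ₂ = λ₁ + atan2(sin θ sin δ cos φ₁, cos δ − sin φ₁ sin φ₂) = 170.13913°

75.201°N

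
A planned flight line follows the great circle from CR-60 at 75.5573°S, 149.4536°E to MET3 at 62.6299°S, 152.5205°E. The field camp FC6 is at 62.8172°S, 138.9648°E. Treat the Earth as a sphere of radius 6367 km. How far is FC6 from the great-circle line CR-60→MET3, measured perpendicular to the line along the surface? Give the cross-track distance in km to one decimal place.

676.3 km

δ₁₃ = central angle CR-60→FC6 = 0.230831 rad  (haversine)
θ₁₃ = bearing CR-60→FC6 = 338.685°,  θ₁₂ = bearing CR-60→MET3 = 6.292°
dₓₜ = R·arcsin(sin δ₁₃ · sin(θ₁₃ − θ₁₂)) = 6367·arcsin(0.22879·sin(332.393°)) = -676.307 km
|dₓₜ| = 676.307 km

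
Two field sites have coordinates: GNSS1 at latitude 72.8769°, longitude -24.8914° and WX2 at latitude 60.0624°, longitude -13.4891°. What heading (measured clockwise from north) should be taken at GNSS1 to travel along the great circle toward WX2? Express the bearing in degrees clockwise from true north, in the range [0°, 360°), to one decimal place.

Δλ = 11.4023°
y = sin Δλ · cos φ₂ = 0.098662
x = cos φ₁ sin φ₂ − sin φ₁ cos φ₂ cos Δλ = -0.212382
θ = atan2(y, x) = 155.0828° → 155.0828° (mod 360°)

155.1°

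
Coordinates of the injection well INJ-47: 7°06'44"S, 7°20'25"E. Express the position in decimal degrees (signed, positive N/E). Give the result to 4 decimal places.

-7.1122°, +7.3403°

lat: 7.1122° S → -7.1122°
lon: 7.3403° E → +7.3403°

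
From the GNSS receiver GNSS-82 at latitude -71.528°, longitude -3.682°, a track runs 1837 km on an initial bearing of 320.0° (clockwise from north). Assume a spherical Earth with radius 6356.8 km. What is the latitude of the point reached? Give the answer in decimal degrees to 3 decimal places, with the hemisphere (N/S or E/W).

δ = d/R = 1837/6356.8 = 0.288982 rad
φ₂ = arcsin(sin φ₁ cos δ + cos φ₁ sin δ cos θ)
   = arcsin(-0.94848·0.95853 + 0.31684·0.28498·0.76604) = -57.13817°
λ₂ = λ₁ + atan2(sin θ sin δ cos φ₁, cos δ − sin φ₁ sin φ₂) = -23.41188°

57.138°S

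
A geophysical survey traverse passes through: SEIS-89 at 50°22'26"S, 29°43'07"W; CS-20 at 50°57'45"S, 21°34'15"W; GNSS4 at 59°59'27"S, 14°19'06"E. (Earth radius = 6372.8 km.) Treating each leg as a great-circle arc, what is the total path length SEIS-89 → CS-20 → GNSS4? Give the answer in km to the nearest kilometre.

SEIS-89: φ = -50.37389°, λ = -29.71861°
CS-20: φ = -50.96250°, λ = -21.57083°
GNSS4: φ = -59.99083°, λ = +14.31833°
SEIS-89→CS-20: c = 0.090668 rad, d = 577.81 km
CS-20→GNSS4: c = 0.382301 rad, d = 2436.33 km
Total = 577.81 + 2436.33 = 3014.14 km

3014 km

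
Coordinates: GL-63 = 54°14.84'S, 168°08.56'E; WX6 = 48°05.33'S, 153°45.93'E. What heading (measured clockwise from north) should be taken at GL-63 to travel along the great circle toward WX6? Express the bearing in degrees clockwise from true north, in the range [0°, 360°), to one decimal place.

298.6°

GL-63: φ = -54.24733°, λ = +168.14267°
WX6: φ = -48.08883°, λ = +153.76550°
Δλ = -14.3772°
y = sin Δλ · cos φ₂ = -0.165861
x = cos φ₁ sin φ₂ − sin φ₁ cos φ₂ cos Δλ = 0.090302
θ = atan2(y, x) = -61.4342° → 298.5658° (mod 360°)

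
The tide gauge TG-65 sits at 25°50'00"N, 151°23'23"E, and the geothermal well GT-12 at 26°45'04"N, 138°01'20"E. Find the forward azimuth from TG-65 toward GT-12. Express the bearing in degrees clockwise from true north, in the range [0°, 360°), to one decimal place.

TG-65: φ = +25.83333°, λ = +151.38972°
GT-12: φ = +26.75111°, λ = +138.02222°
Δλ = -13.3675°
y = sin Δλ · cos φ₂ = -0.206451
x = cos φ₁ sin φ₂ − sin φ₁ cos φ₂ cos Δλ = 0.026560
θ = atan2(y, x) = -82.6692° → 277.3308° (mod 360°)

277.3°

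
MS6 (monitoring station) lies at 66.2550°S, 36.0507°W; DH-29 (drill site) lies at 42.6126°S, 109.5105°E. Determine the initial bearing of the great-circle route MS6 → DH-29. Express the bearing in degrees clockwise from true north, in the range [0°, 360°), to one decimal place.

Δλ = 145.5612°
y = sin Δλ · cos φ₂ = 0.416198
x = cos φ₁ sin φ₂ − sin φ₁ cos φ₂ cos Δλ = -0.828199
θ = atan2(y, x) = 153.3189° → 153.3189° (mod 360°)

153.3°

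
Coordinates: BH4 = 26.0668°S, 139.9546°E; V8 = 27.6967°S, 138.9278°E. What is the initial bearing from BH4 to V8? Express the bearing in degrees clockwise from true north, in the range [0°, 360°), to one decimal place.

209.1°

Δλ = -1.0268°
y = sin Δλ · cos φ₂ = -0.015867
x = cos φ₁ sin φ₂ − sin φ₁ cos φ₂ cos Δλ = -0.028506
θ = atan2(y, x) = -150.8989° → 209.1011° (mod 360°)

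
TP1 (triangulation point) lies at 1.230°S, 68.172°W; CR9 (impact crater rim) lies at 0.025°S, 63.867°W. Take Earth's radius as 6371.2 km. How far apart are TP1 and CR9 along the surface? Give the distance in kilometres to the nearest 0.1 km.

497.1 km

Δφ = 1.2050°,  Δλ = 4.3050°
a = sin²(Δφ/2) + cos φ₁ cos φ₂ sin²(Δλ/2) = 0.001521
c = 2·arcsin(√a) = 0.078019 rad = 4.4701°
d = R·c = 6371.2 × 0.078019 = 497.1 km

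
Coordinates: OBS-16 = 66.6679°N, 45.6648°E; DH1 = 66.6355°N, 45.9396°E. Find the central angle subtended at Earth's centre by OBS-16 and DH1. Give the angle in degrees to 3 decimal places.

0.114°

Δφ = -0.0324°,  Δλ = 0.2748°
a = sin²(Δφ/2) + cos φ₁ cos φ₂ sin²(Δλ/2) = 0.000001
c = 2·arcsin(√a) = 0.001983 rad = 0.1136°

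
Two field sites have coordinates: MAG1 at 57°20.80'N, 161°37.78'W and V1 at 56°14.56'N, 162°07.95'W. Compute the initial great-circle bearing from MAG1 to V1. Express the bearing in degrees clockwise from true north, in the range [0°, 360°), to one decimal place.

194.2°

MAG1: φ = +57.34667°, λ = -161.62967°
V1: φ = +56.24267°, λ = -162.13250°
Δλ = -0.5028°
y = sin Δλ · cos φ₂ = -0.004877
x = cos φ₁ sin φ₂ − sin φ₁ cos φ₂ cos Δλ = -0.019249
θ = atan2(y, x) = -165.7838° → 194.2162° (mod 360°)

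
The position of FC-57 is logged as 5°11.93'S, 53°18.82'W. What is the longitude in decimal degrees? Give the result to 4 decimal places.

53° + 18.82′/60 = 53 + 0.31367 = 53.3137°

53.3137°W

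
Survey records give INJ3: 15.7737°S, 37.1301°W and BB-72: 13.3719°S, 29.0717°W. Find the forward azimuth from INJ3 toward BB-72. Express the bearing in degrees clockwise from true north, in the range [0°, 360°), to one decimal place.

Δλ = 8.0584°
y = sin Δλ · cos φ₂ = 0.136382
x = cos φ₁ sin φ₂ − sin φ₁ cos φ₂ cos Δλ = 0.039296
θ = atan2(y, x) = 73.9268° → 73.9268° (mod 360°)

73.9°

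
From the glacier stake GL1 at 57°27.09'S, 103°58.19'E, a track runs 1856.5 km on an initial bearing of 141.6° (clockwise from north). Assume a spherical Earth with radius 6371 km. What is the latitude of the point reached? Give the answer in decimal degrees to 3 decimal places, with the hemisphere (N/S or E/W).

68.207°S

GL1: φ = -57.45150°, λ = +103.96983°
δ = d/R = 1856.5/6371 = 0.291399 rad
φ₂ = arcsin(sin φ₁ cos δ + cos φ₁ sin δ cos θ)
   = arcsin(-0.84294·0.95784 + 0.53801·0.28729·-0.78369) = -68.20740°
λ₂ = λ₁ + atan2(sin θ sin δ cos φ₁, cos δ − sin φ₁ sin φ₂) = 132.69955°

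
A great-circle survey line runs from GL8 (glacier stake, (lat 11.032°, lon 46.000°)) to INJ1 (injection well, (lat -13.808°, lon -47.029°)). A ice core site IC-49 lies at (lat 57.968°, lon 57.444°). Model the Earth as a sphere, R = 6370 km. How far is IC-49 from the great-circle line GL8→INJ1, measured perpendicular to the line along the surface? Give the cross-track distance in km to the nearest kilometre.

4851 km

δ₁₃ = central angle GL8→IC-49 = 0.833262 rad  (haversine)
θ₁₃ = bearing GL8→IC-49 = 8.174°,  θ₁₂ = bearing GL8→INJ1 = 256.969°
dₓₜ = R·arcsin(sin δ₁₃ · sin(θ₁₃ − θ₁₂)) = 6370·arcsin(0.74013·sin(-248.795°)) = 4850.809 km
|dₓₜ| = 4850.809 km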